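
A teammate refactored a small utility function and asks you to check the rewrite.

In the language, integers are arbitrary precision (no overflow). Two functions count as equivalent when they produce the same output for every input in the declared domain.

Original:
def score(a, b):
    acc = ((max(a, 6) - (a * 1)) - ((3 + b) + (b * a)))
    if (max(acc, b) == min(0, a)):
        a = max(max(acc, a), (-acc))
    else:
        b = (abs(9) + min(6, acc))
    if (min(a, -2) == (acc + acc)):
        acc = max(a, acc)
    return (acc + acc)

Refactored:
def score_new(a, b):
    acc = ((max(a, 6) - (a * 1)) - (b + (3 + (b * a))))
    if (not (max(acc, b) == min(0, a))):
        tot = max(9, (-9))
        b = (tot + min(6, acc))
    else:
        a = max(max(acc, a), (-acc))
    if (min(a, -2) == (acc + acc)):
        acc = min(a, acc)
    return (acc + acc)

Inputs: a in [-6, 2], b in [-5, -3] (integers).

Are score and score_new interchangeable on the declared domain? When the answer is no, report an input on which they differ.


a=-4, b=-3 yields -4 from score but -8 from score_new.
verdict: not equivalent; witness: a=-4, b=-3


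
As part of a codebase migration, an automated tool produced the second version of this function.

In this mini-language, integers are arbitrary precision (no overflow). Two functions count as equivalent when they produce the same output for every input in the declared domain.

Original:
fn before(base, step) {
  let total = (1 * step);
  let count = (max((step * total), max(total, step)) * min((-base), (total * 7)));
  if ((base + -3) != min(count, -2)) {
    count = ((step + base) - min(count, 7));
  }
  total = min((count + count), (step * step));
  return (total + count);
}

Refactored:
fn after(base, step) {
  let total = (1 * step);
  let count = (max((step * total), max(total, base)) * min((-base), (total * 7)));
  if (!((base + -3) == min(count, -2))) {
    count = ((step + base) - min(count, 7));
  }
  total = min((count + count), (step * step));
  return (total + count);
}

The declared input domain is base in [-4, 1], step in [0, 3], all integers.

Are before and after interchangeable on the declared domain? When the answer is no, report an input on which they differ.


Run the pair on base=1, step=0.
before: total := 0 | count := 0 | ((base + -3) != min(count, -2)): false | total := 0 | result 0
after: total := 0 | count := -1 | (!((base + -3) == min(count, -2))): false | total := -2 | result -3
0 vs -3 — the two versions disagree here.
verdict: not equivalent; witness: base=1, step=0


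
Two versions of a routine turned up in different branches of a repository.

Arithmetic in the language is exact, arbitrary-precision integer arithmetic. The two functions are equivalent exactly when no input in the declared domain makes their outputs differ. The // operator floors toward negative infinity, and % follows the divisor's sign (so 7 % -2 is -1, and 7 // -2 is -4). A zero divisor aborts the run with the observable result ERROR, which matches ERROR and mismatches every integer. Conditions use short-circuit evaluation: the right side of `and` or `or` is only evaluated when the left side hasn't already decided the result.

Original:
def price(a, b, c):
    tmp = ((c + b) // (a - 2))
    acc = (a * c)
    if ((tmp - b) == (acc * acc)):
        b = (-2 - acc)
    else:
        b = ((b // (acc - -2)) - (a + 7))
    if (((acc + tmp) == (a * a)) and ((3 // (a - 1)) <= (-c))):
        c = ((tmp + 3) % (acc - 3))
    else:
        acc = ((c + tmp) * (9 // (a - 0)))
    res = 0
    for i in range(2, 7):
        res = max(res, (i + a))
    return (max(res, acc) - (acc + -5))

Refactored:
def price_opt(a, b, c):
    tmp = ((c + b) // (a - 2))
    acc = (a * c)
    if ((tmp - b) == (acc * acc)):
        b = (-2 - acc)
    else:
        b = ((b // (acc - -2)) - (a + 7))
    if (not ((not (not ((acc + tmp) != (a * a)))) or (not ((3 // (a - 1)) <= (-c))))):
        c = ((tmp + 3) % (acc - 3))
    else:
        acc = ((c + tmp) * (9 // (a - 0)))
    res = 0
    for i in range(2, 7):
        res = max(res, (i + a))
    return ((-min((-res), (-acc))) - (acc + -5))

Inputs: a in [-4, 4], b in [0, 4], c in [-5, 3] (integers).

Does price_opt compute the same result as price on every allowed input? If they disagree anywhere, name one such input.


Comparing the listings, the differences include: comparison usage differs; also min/max/abs usage differs; also boolean connective usage differs.
One worked example (a=2, b=0, c=-3) — price: division by zero -> ERROR; price_opt: division by zero -> ERROR; agreement on ERROR.
Every one of the 405 inputs gives matching results.
verdict: equivalent


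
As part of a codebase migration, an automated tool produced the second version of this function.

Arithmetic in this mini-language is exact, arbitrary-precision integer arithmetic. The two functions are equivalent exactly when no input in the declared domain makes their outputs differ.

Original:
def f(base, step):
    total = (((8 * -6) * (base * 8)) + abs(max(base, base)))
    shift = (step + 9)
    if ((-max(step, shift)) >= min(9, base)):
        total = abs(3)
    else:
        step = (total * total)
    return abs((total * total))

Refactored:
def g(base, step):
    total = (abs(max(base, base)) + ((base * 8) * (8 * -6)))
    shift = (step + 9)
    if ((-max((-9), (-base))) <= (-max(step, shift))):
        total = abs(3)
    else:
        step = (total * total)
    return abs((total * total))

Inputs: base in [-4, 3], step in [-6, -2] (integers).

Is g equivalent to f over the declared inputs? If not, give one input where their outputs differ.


The two versions differ — the changes include min/max/abs usage differs, and comparison usage differs.
One worked example (base=1, step=-6) — f: total = -383; shift = 3; ((-max(step, shift)) >= min(9, base)) -> false; step = 146689; return 146689; g: total = -383; shift = 3; ((-max((-9), (-base))) <= (-max(step, shift))) -> false; step = 146689; return 146689; agreement on 146689.
Sweeping the whole domain (40 inputs) finds no disagreement.
verdict: equivalent


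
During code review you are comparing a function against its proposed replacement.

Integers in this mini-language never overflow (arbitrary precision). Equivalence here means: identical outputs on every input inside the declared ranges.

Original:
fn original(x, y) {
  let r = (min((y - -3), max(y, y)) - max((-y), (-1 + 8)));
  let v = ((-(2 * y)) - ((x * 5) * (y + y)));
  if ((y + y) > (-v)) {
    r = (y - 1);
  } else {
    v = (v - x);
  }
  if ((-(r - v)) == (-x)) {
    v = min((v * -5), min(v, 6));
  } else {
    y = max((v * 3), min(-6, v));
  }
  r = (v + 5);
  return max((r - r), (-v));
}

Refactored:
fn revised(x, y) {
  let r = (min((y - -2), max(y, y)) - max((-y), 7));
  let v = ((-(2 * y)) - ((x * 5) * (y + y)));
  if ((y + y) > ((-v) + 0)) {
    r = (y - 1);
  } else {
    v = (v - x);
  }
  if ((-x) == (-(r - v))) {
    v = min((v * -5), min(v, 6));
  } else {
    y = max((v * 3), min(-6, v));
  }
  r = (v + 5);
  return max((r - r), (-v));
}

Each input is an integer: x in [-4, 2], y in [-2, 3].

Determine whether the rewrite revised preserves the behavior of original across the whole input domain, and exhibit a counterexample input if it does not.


Equivalent. The one real change (`-3` became `-2`) has no effect anywhere in the declared ranges.
Across all 42 domain points the two functions coincide.
As a probe, take x=-1, y=-2: original runs r becomes -9; next v becomes -16; next ((y + y) > (-v)) evaluates to false; next v becomes -15; next ((-(r - v)) == (-x)) evaluates to false; next y becomes -15; next r becomes -10; next final value 15; revised runs r becomes -9; next v becomes -16; next ((y + y) > ((-v) + 0)) evaluates to false; next v becomes -15; next ((-x) == (-(r - v))) evaluates to false; next y becomes -15; next r becomes -10; next final value 15; both end at 15.
verdict: equivalent


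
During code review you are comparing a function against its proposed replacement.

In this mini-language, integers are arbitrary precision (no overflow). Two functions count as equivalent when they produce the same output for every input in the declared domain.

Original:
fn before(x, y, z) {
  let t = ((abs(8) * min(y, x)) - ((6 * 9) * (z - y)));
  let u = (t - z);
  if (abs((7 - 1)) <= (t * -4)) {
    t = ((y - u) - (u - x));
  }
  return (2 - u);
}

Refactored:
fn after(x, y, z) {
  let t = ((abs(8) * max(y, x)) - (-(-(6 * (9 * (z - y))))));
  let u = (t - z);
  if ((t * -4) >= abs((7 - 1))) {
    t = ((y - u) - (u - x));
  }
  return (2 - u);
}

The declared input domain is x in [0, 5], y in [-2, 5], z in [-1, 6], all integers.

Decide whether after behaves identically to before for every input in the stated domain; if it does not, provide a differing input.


Try x=0, y=-2, z=-1.
before: t becomes -70; next u becomes -69; next (abs((7 - 1)) <= (t * -4)) evaluates to true; next t becomes 136; next final value 71
after: t becomes -54; next u becomes -53; next ((t * -4) >= abs((7 - 1))) evaluates to true; next t becomes 104; next final value 55
71 vs 55 — the two versions disagree here.
verdict: not equivalent; witness: x=0, y=-2, z=-1


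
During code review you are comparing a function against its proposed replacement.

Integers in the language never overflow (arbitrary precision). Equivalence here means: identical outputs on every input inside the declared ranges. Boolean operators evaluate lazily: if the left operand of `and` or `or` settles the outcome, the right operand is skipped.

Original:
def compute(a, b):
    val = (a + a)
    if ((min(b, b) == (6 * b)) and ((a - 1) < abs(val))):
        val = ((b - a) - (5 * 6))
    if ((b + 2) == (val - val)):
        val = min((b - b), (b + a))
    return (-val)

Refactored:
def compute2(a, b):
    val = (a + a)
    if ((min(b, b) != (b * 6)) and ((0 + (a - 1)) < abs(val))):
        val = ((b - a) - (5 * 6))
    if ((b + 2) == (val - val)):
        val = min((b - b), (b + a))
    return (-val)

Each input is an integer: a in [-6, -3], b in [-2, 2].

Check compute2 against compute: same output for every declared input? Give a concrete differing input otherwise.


Take a=-6, b=-1.
compute: val = -12; ((min(b, b) == (6 * b)) and ((a - 1) < abs(val))) -> false; ((b + 2) == (val - val)) -> false; return 12
compute2: val = -12; ((min(b, b) != (b * 6)) and ((0 + (a - 1)) < abs(val))) -> true; val = -25; ((b + 2) == (val - val)) -> false; return 25
12 vs 25 — the two versions disagree here.
verdict: not equivalent; witness: a=-6, b=-1


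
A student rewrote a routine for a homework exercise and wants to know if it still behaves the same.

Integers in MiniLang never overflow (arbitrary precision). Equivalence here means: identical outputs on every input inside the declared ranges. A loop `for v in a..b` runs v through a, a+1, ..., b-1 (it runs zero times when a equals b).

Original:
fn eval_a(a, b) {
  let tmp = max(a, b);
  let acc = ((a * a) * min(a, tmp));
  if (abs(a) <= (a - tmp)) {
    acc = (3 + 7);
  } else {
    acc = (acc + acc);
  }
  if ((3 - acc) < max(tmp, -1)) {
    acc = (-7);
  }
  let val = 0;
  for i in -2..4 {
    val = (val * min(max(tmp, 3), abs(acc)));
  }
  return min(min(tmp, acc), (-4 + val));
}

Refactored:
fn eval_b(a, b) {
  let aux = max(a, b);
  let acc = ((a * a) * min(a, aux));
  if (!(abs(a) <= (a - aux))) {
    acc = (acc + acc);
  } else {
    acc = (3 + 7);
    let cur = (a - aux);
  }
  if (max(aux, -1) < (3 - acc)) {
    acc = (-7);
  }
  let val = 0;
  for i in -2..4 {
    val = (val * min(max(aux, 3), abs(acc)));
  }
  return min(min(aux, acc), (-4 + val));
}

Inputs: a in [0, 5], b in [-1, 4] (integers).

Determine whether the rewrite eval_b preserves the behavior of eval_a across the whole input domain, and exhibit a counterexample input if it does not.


These are not equivalent — on a=0, b=-1 the outputs split (-7 vs -4).
eval_a: tmp := 0 | acc := 0 | (abs(a) <= (a - tmp)): true | acc := 10 | ((3 - acc) < max(tmp, -1)): true | acc := -7 | val := 0 | iter i=-2: | val := 0 | iter i=-1: | val := 0 | iter i=0: | val := 0 | iter i=1: | val := 0 | iter i=2: | val := 0 | iter i=3: | val := 0 | result -7
eval_b: aux := 0 | acc := 0 | (!(abs(a) <= (a - aux))): false | acc := 10 | cur := 0 | (max(aux, -1) < (3 - acc)): false | val := 0 | iter i=-2: | val := 0 | iter i=-1: | val := 0 | iter i=0: | val := 0 | iter i=1: | val := 0 | iter i=2: | val := 0 | iter i=3: | val := 0 | result -4
verdict: not equivalent; witness: a=0, b=-1


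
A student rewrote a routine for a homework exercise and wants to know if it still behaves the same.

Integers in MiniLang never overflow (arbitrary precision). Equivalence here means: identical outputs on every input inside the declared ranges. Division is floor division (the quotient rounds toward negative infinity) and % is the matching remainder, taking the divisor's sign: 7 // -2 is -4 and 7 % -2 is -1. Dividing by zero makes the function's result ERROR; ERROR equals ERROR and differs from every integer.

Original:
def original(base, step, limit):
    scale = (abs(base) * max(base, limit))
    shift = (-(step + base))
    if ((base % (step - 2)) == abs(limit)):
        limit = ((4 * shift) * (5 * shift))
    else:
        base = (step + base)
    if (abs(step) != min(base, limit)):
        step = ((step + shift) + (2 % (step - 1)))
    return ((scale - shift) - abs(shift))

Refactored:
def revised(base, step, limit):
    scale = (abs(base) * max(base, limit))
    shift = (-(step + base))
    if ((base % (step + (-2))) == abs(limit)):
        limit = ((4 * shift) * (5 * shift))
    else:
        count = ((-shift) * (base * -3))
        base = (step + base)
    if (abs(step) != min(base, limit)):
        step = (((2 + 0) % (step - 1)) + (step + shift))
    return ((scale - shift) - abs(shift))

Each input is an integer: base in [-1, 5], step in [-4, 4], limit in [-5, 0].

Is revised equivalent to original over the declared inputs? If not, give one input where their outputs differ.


Equivalent — the differences include arithmetic usage differs; also statement counts differ; also constant usage differs; also local variable names differ, yet no declared input distinguishes the two.
Tracing base=1, step=-2, limit=0: original: scale = 1; shift = 1; ((base % (step - 2)) == abs(limit)) -> false; base = -1; (abs(step) != min(base, limit)) -> true; step = -2; return -1 | revised: scale = 1; shift = 1; ((base % (step + (-2))) == abs(limit)) -> false; count = 3; base = -1; (abs(step) != min(base, limit)) -> true; step = -2; return -1 — matching result -1.
Every one of the 378 inputs gives matching results.
verdict: equivalent


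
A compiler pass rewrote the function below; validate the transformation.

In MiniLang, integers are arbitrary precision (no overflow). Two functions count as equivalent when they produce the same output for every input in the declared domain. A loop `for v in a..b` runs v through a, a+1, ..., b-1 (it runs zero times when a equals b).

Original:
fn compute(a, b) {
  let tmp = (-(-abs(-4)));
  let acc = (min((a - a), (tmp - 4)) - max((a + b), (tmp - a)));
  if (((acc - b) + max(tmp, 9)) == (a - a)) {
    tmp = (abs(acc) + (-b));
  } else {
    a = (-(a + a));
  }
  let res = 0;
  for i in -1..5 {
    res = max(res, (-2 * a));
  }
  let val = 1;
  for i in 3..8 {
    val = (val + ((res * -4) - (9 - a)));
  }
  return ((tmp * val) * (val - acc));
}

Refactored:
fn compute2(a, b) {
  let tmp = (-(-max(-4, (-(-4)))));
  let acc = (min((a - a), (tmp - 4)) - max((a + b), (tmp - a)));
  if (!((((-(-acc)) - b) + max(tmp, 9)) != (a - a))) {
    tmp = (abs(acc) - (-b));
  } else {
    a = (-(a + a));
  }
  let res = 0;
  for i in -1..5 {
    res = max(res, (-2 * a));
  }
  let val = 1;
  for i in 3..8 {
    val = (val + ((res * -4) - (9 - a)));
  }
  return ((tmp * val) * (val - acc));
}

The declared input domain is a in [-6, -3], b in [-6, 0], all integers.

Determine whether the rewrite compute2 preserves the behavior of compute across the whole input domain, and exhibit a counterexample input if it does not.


The rewrite breaks on a=-6, b=-1, where the results are 1050016 and 859104.
compute: tmp becomes 4; next acc becomes -10; next (((acc - b) + max(tmp, 9)) == (a - a)) evaluates to true; next tmp becomes 11; next res becomes 0; next at i=-1:; next res becomes 12; next at i=0:; next res becomes 12; next at i=1:; next res becomes 12; next at i=2:; next res becomes 12; next at i=3:; next res becomes 12; next at i=4:; next res becomes 12; next val becomes 1; next at i=3:; next val becomes -62; next at i=4:; next val becomes -125; next at i=5:; next val becomes -188; next at i=6:; next val becomes -251; next at i=7:; next val becomes -314; next final value 1050016
compute2: tmp becomes 4; next acc becomes -10; next (!((((-(-acc)) - b) + max(tmp, 9)) != (a - a))) evaluates to true; next tmp becomes 9; next res becomes 0; next at i=-1:; next res becomes 12; next at i=0:; next res becomes 12; next at i=1:; next res becomes 12; next at i=2:; next res becomes 12; next at i=3:; next res becomes 12; next at i=4:; next res becomes 12; next val becomes 1; next at i=3:; next val becomes -62; next at i=4:; next val becomes -125; next at i=5:; next val becomes -188; next at i=6:; next val becomes -251; next at i=7:; next val becomes -314; next final value 859104
verdict: not equivalent; witness: a=-6, b=-1


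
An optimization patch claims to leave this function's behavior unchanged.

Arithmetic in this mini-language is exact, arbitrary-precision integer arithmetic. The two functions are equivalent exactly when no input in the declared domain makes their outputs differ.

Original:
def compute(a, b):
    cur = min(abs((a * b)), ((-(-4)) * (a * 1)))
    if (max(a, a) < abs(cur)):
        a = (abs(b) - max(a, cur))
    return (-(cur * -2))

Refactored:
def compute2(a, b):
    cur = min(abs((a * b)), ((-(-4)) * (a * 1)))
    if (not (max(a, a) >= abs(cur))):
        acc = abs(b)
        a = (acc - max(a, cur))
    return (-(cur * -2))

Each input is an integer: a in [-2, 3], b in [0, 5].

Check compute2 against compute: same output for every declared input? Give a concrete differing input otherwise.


Comparing the listings, the differences include: comparison usage differs, and boolean connective usage differs, and statement counts differ, and local variable names differ.
Tracing a=1, b=3: compute: cur=3, then (max(a, a) < abs(cur)) is true, then a=0, then returns 6 | compute2: cur=3, then (not (max(a, a) >= abs(cur))) is true, then acc=3, then a=0, then returns 6 — matching result 6.
Across all 36 domain points the two functions coincide.
verdict: equivalent


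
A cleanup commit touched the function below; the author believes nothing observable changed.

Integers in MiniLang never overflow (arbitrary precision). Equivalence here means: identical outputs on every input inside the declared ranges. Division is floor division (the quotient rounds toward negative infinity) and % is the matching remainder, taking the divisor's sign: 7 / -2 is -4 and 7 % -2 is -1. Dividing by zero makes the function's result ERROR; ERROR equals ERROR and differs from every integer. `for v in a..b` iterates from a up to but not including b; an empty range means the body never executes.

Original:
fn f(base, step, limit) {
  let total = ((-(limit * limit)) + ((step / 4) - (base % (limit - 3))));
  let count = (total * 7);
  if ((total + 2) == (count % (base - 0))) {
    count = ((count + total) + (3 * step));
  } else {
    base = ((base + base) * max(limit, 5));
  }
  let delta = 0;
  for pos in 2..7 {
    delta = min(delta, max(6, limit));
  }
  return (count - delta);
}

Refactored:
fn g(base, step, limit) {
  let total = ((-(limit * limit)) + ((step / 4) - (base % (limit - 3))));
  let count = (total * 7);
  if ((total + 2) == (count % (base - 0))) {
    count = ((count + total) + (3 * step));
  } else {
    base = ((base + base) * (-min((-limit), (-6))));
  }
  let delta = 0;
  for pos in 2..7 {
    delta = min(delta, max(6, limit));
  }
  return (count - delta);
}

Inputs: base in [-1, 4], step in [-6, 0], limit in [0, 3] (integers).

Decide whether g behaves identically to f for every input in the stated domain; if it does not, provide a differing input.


Although `5` became `6`, no input in the stated domain can expose it.
One worked example (base=-1, step=-1, limit=2) — f: total := -5 | count := -35 | ((total + 2) == (count % (base - 0))): false | base := -10 | delta := 0 | iter pos=2: | delta := 0 | iter pos=3: | delta := 0 | iter pos=4: | delta := 0 | iter pos=5: | delta := 0 | iter pos=6: | delta := 0 | result -35; g: total := -5 | count := -35 | ((total + 2) == (count % (base - 0))): false | base := -12 | delta := 0 | iter pos=2: | delta := 0 | iter pos=3: | delta := 0 | iter pos=4: | delta := 0 | iter pos=5: | delta := 0 | iter pos=6: | delta := 0 | result -35; agreement on -35.
Across all 168 domain points the two functions coincide.
verdict: equivalent


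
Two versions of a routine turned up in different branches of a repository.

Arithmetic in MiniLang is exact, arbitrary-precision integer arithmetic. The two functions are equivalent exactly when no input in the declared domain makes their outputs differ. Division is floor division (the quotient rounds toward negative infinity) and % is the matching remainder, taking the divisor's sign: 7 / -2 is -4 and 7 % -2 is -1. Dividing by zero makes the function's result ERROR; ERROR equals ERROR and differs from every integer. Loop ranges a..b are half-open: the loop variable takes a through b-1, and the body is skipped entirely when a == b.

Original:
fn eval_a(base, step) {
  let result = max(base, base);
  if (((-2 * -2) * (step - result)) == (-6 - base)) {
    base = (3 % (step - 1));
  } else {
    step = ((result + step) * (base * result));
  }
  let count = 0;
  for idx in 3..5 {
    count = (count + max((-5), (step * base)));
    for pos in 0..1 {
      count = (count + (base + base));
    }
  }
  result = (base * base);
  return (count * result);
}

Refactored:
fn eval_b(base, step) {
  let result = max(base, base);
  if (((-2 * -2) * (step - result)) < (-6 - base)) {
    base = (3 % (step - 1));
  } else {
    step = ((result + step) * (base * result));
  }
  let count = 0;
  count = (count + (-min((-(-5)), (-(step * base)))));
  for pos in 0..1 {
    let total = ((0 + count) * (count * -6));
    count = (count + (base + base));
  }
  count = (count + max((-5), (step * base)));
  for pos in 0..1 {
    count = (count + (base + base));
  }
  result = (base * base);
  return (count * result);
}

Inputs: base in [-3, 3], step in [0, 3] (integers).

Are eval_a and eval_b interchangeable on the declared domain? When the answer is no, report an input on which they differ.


There is a counterexample at base=2, step=0: 0 on one side, 160 on the other.
eval_a: result=2, then (((-2 * -2) * (step - result)) == (-6 - base)) is true, then base=0, then count=0, then (idx=3), then count=0, then (pos=0), then count=0, then (idx=4), then count=0, then (pos=0), then count=0, then result=0, then returns 0
eval_b: result=2, then (((-2 * -2) * (step - result)) < (-6 - base)) is false, then step=8, then count=0, then count=16, then (pos=0), then total=-1536, then count=20, then count=36, then (pos=0), then count=40, then result=4, then returns 160
verdict: not equivalent; witness: base=2, step=0


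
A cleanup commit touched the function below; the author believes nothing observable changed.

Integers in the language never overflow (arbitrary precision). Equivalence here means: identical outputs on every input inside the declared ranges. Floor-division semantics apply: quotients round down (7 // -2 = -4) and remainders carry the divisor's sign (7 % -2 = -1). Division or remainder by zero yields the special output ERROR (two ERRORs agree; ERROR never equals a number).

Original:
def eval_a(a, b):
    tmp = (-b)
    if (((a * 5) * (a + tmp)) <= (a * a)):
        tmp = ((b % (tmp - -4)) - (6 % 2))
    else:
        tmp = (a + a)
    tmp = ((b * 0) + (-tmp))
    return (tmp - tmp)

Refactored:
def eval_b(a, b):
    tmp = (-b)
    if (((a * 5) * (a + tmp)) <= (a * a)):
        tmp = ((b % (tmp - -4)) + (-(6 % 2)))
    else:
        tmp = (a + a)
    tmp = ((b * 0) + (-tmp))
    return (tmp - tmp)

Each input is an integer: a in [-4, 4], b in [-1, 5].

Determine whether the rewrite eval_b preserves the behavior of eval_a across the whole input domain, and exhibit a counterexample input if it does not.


Behavior is preserved: although arithmetic usage differs, the outputs never diverge.
Tracing a=-3, b=3: eval_a: tmp := -3 | (((a * 5) * (a + tmp)) <= (a * a)): false | tmp := -6 | tmp := 6 | result 0 | eval_b: tmp := -3 | (((a * 5) * (a + tmp)) <= (a * a)): false | tmp := -6 | tmp := 6 | result 0 — matching result 0.
Checked all 63 inputs in the declared domain: the outputs agree on every one.
verdict: equivalent


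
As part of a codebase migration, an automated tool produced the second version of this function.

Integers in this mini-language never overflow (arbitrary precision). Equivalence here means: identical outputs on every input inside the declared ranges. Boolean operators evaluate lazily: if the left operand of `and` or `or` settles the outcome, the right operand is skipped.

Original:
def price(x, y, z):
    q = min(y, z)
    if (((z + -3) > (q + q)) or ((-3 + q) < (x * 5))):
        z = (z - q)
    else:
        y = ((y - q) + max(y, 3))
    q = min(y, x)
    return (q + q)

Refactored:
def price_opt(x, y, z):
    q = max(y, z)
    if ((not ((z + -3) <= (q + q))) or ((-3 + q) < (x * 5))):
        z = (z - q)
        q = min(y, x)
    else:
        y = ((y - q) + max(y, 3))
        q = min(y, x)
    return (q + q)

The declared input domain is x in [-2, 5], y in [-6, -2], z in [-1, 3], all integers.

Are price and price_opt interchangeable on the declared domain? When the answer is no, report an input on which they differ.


There is a counterexample at x=-2, y=-6, z=-1: -12 on one side, -4 on the other.
price: q = -6; (((z + -3) > (q + q)) or ((-3 + q) < (x * 5))) -> true; z = 5; q = -6; return -12
price_opt: q = -1; ((not ((z + -3) <= (q + q))) or ((-3 + q) < (x * 5))) -> false; y = -2; q = -2; return -4
verdict: not equivalent; witness: x=-2, y=-6, z=-1


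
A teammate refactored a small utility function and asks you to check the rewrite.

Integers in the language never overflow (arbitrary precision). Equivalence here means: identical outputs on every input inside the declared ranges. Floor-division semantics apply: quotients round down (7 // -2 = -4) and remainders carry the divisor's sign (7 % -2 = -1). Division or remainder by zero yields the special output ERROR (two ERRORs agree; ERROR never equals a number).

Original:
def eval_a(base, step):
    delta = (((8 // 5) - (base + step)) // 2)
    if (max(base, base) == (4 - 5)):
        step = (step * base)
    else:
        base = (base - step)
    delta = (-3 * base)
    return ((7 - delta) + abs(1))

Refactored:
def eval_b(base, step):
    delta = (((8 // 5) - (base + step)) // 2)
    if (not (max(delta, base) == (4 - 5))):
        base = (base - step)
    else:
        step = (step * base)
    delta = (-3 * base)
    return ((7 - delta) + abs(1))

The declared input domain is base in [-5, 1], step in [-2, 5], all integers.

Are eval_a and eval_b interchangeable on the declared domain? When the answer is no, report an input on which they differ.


These are not equivalent — on base=-3, step=5 the outputs split (-16 vs -1).
eval_a: delta becomes -1; next (max(base, base) == (4 - 5)) evaluates to false; next base becomes -8; next delta becomes 24; next final value -16
eval_b: delta becomes -1; next (not (max(delta, base) == (4 - 5))) evaluates to false; next step becomes -15; next delta becomes 9; next final value -1
verdict: not equivalent; witness: base=-3, step=5


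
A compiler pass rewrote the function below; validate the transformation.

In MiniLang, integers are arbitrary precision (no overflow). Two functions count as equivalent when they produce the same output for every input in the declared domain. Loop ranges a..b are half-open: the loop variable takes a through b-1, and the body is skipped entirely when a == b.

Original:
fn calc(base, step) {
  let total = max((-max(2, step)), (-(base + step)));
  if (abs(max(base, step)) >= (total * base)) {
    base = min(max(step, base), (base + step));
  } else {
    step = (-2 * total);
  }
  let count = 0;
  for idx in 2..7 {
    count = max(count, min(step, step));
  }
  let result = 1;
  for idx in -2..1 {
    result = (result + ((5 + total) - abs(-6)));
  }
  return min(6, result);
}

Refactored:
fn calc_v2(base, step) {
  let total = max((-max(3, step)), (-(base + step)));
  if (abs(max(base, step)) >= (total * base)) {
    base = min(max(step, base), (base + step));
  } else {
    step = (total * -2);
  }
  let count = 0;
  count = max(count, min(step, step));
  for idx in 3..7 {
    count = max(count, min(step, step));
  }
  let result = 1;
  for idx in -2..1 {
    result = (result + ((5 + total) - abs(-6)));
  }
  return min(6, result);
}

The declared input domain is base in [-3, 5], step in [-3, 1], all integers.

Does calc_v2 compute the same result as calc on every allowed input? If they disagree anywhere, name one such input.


Run the pair on base=2, step=1.
calc: total becomes -2; next (abs(max(base, step)) >= (total * base)) evaluates to true; next base becomes 2; next count becomes 0; next at idx=2:; next count becomes 1; next at idx=3:; next count becomes 1; next at idx=4:; next count becomes 1; next at idx=5:; next count becomes 1; next at idx=6:; next count becomes 1; next result becomes 1; next at idx=-2:; next result becomes -2; next at idx=-1:; next result becomes -5; next at idx=0:; next result becomes -8; next final value -8
calc_v2: total becomes -3; next (abs(max(base, step)) >= (total * base)) evaluates to true; next base becomes 2; next count becomes 0; next count becomes 1; next at idx=3:; next count becomes 1; next at idx=4:; next count becomes 1; next at idx=5:; next count becomes 1; next at idx=6:; next count becomes 1; next result becomes 1; next at idx=-2:; next result becomes -3; next at idx=-1:; next result becomes -7; next at idx=0:; next result becomes -11; next final value -11
-8 != -11, so the rewrite changes behavior.
verdict: not equivalent; witness: base=2, step=1


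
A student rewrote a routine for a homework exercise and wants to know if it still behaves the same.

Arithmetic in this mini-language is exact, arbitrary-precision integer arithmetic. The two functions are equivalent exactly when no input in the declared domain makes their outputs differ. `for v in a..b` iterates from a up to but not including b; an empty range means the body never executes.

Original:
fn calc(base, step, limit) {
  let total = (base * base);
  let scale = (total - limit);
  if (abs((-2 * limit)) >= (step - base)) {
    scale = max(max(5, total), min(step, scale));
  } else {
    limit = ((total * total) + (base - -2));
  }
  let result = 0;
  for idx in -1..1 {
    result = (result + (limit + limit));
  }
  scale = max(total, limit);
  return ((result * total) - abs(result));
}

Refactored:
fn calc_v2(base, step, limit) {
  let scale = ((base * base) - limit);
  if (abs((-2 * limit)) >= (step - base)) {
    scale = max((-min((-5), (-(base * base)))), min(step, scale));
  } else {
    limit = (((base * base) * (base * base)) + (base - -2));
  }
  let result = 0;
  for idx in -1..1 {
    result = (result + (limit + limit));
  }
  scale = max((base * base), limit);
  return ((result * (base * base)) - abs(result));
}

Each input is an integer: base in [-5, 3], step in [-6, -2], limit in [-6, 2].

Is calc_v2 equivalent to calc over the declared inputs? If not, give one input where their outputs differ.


The two are interchangeable: statement counts differ; also local variable names differ; also arithmetic usage differs; also min/max/abs usage differs, and every declared input agrees.
Tracing base=-4, step=-5, limit=2: calc: total := 16 | scale := 14 | (abs((-2 * limit)) >= (step - base)): true | scale := 16 | result := 0 | iter idx=-1: | result := 4 | iter idx=0: | result := 8 | scale := 16 | result 120 | calc_v2: scale := 14 | (abs((-2 * limit)) >= (step - base)): true | scale := 16 | result := 0 | iter idx=-1: | result := 4 | iter idx=0: | result := 8 | scale := 16 | result 120 — matching result 120.
Checked all 405 inputs in the declared domain: the outputs agree on every one.
verdict: equivalent


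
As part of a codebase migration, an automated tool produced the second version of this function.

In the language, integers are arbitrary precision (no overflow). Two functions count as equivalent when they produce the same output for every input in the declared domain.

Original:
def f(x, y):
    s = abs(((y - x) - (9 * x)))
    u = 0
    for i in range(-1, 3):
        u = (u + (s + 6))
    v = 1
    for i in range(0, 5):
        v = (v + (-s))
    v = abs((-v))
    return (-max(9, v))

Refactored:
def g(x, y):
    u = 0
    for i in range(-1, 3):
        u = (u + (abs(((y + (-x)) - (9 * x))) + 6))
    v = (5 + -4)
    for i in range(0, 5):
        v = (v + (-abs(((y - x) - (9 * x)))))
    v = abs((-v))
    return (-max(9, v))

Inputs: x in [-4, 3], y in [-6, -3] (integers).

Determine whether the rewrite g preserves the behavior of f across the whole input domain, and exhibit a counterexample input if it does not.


Comparing the listings, the differences include: local variable names differ; and constant usage differs; and min/max/abs usage differs; and arithmetic usage differs; and statement counts differ.
As a probe, take x=-4, y=-6: f runs s := 34 | u := 0 | iter i=-1: | u := 40 | iter i=0: | u := 80 | iter i=1: | u := 120 | iter i=2: | u := 160 | v := 1 | iter i=0: | v := -33 | iter i=1: | v := -67 | iter i=2: | v := -101 | iter i=3: | v := -135 | iter i=4: | v := -169 | v := 169 | result -169; g runs u := 0 | iter i=-1: | u := 40 | iter i=0: | u := 80 | iter i=1: | u := 120 | iter i=2: | u := 160 | v := 1 | iter i=0: | v := -33 | iter i=1: | v := -67 | iter i=2: | v := -101 | iter i=3: | v := -135 | iter i=4: | v := -169 | v := 169 | result -169; both end at -169.
Across all 32 domain points the two functions coincide.
verdict: equivalent


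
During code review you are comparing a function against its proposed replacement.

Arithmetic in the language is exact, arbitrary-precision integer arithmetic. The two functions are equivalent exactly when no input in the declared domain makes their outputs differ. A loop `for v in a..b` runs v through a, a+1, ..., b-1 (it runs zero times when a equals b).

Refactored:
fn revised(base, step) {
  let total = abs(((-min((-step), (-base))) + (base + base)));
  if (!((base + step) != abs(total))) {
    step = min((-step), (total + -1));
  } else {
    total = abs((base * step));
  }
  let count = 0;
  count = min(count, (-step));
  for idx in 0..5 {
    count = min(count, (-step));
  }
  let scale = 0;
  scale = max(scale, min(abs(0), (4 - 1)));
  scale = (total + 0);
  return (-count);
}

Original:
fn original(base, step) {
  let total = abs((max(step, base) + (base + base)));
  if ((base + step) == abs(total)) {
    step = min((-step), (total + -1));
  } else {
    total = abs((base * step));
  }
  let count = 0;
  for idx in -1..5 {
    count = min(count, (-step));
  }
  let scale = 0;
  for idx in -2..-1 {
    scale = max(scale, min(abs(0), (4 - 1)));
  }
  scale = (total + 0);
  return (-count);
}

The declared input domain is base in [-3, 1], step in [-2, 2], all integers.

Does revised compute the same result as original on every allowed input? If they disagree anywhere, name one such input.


The two versions differ — the changes include comparison usage differs, min/max/abs usage differs, loop structure differs, boolean connective usage differs.
As a probe, take base=-2, step=1: original runs total=3, then ((base + step) == abs(total)) is false, then total=2, then count=0, then (idx=-1), then count=-1, then (idx=0), then count=-1, then (idx=1), then count=-1, then (idx=2), then count=-1, then (idx=3), then count=-1, then (idx=4), then count=-1, then scale=0, then (idx=-2), then scale=0, then scale=2, then returns 1; revised runs total=3, then (!((base + step) != abs(total))) is false, then total=2, then count=0, then count=-1, then (idx=0), then count=-1, then (idx=1), then count=-1, then (idx=2), then count=-1, then (idx=3), then count=-1, then (idx=4), then count=-1, then scale=0, then scale=0, then scale=2, then returns 1; both end at 1.
Across all 25 domain points the two functions coincide.
verdict: equivalent


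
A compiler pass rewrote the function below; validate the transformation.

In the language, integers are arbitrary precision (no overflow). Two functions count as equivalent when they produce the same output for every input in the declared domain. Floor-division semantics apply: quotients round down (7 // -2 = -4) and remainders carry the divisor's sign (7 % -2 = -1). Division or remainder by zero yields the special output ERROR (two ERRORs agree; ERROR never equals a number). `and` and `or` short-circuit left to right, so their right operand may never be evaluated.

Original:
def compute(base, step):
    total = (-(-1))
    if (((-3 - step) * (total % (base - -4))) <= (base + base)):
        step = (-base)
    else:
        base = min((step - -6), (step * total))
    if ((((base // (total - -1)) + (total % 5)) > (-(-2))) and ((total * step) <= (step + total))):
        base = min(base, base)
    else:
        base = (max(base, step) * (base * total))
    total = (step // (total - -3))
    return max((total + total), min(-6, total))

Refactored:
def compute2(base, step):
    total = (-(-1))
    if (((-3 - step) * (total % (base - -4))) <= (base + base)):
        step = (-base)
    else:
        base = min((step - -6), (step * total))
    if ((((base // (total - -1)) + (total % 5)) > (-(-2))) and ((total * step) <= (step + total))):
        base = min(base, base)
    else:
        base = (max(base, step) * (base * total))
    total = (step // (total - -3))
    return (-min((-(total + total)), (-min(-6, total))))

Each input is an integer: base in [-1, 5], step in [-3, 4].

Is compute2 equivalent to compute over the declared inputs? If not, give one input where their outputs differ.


The two are interchangeable: min/max/abs usage differs, and every declared input agrees.
Tracing base=0, step=-1: compute: total = 1; (((-3 - step) * (total % (base - -4))) <= (base + base)) -> true; step = 0; ((((base // (total - -1)) + (total % 5)) > (-(-2))) and ((total * step) <= (step + total))) -> false; base = 0; total = 0; return 0 | compute2: total = 1; (((-3 - step) * (total % (base - -4))) <= (base + base)) -> true; step = 0; ((((base // (total - -1)) + (total % 5)) > (-(-2))) and ((total * step) <= (step + total))) -> false; base = 0; total = 0; return 0 — matching result 0.
Checked all 56 inputs in the declared domain: the outputs agree on every one.
verdict: equivalent


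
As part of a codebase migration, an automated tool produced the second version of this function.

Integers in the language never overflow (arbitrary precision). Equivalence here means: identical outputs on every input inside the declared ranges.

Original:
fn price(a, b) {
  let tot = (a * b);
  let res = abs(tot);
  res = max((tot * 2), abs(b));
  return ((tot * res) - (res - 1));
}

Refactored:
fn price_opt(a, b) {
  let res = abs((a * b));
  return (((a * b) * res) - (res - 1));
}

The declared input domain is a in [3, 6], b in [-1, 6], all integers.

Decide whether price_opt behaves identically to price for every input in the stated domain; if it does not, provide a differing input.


Not equivalent: a=3, b=-1 separates them (-3 vs -11).
price: tot := -3 | res := 3 | res := 1 | result -3
price_opt: res := 3 | result -11
verdict: not equivalent; witness: a=3, b=-1


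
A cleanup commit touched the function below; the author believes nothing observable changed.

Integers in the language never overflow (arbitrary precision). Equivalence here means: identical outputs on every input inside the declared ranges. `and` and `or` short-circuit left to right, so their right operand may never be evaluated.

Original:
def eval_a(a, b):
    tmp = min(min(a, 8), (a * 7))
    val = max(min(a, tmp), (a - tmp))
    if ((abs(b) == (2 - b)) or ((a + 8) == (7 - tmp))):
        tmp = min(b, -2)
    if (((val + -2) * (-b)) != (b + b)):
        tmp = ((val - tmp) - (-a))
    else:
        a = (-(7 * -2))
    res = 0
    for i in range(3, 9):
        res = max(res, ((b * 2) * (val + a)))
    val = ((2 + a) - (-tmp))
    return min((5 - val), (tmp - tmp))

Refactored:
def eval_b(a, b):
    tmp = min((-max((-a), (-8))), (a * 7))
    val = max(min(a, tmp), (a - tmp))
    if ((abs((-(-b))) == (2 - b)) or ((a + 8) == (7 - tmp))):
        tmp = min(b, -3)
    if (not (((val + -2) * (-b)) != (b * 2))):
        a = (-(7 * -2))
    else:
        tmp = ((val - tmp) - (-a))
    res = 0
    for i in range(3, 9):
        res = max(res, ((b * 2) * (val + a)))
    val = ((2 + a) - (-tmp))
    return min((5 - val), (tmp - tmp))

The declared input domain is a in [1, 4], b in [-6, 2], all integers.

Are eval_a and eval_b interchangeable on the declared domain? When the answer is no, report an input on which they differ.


There is a counterexample at a=1, b=1: -2 on one side, -3 on the other.
eval_a: tmp becomes 1; next val becomes 1; next ((abs(b) == (2 - b)) or ((a + 8) == (7 - tmp))) evaluates to true; next tmp becomes -2; next (((val + -2) * (-b)) != (b + b)) evaluates to true; next tmp becomes 4; next res becomes 0; next at i=3:; next res becomes 4; next at i=4:; next res becomes 4; next at i=5:; next res becomes 4; next at i=6:; next res becomes 4; next at i=7:; next res becomes 4; next at i=8:; next res becomes 4; next val becomes 7; next final value -2
eval_b: tmp becomes 1; next val becomes 1; next ((abs((-(-b))) == (2 - b)) or ((a + 8) == (7 - tmp))) evaluates to true; next tmp becomes -3; next (not (((val + -2) * (-b)) != (b * 2))) evaluates to false; next tmp becomes 5; next res becomes 0; next at i=3:; next res becomes 4; next at i=4:; next res becomes 4; next at i=5:; next res becomes 4; next at i=6:; next res becomes 4; next at i=7:; next res becomes 4; next at i=8:; next res becomes 4; next val becomes 8; next final value -3
verdict: not equivalent; witness: a=1, b=1
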